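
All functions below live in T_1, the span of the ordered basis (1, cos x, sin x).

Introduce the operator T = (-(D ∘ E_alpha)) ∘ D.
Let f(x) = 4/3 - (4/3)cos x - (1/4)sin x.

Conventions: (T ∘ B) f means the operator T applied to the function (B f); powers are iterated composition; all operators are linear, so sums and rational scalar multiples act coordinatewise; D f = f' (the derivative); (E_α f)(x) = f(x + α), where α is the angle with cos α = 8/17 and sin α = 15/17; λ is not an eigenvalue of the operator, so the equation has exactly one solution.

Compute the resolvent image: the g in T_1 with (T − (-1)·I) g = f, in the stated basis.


write g with unknown coordinates in the stated basis and equate coefficients in (T − (-1)·I) g = f
solving from the highest basis element down gives g = 4/3 - (71/120)cos x - (21/40)sin x
check: T g = -(89/120)cos x + (11/40)sin x
so T g − (-1)·g = 4/3 - (4/3)cos x - (1/4)sin x = f ✓

the result is g(x) = 4/3 - (71/120)cos x - (21/40)sin x


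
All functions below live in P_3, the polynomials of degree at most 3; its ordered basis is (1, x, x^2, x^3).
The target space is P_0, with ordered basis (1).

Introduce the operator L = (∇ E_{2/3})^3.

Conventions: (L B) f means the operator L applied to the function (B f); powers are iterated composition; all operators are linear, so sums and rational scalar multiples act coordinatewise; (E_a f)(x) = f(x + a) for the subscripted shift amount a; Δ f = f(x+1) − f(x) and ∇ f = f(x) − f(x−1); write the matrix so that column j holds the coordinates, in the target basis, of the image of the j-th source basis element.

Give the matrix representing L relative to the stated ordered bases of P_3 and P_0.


image of 1: 0
image of x: 0
image of x^2: 0
image of x^3: 6
each image's coordinates form column j of the matrix

the matrix is [[0, 0, 0, 6]] (rows listed top to bottom)


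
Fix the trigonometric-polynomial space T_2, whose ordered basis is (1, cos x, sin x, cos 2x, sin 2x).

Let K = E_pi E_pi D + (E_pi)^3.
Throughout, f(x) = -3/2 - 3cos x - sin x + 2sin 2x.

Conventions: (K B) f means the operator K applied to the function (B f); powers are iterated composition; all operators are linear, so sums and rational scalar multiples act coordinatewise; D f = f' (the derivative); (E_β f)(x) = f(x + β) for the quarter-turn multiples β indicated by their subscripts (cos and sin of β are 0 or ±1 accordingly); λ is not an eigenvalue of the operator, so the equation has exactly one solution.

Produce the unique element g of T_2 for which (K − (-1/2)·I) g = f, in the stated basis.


the image equals g(x) = -1 + 2cos x - 2sin x - (16/25)cos 2x + (12/25)sin 2x

write g with unknown coordinates in the stated basis and equate coefficients in (K − (-1/2)·I) g = f
solving from the highest basis element down gives g = -1 + 2cos x - 2sin x - (16/25)cos 2x + (12/25)sin 2x
check: K g = -1 - 4cos x + (8/25)cos 2x + (44/25)sin 2x
so K g − (-1/2)·g = -3/2 - 3cos x - sin x + 2sin 2x = f ✓


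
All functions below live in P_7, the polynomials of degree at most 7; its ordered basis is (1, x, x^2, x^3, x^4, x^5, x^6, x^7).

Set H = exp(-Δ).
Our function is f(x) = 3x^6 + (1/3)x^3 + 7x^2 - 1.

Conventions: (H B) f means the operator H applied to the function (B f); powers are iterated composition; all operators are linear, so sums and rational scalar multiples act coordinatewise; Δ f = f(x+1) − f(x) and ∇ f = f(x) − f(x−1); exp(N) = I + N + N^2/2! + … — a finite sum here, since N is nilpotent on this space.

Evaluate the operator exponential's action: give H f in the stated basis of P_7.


the image equals g(x) = 3x^6 - 18x^5 + (181/3)x^3 + 51x^2 - 50x - 83/3

order-1 term: -18x^5 - 45x^4 - 60x^3 - 46x^2 - 33x - 31/3
order-2 term: 45x^4 + 180x^3 + 315x^2 + 271x + 101
order-3 term: -60x^3 - 270x^2 - 450x - 811/3
order-4 term: 45x^2 + 180x + 195
order-5 term: -18x - 45
order-6 term: 3
the series for exp(-Δ) f terminates at order 6
exp(-Δ) f = 3x^6 - 18x^5 + (181/3)x^3 + 51x^2 - 50x - 83/3


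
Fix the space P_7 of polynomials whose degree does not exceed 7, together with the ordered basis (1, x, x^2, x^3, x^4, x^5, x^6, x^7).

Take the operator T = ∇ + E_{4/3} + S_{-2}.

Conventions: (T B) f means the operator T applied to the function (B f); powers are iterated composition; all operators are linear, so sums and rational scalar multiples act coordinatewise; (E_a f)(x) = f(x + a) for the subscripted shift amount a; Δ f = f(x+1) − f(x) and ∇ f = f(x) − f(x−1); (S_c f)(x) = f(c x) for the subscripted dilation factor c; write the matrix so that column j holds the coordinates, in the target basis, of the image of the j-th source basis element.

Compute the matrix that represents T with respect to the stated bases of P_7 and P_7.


the matrix is [[2, 7/3, 7/9, 91/27, 175/81, 1267/243, 3367/729, 18571/2187]; [0, -1, 14/3, 7/3, 364/27, 875/81, 2534/81, 23569/729]; [0, 0, 5, 7, 14/3, 910/27, 875/27, 8869/81]; [0, 0, 0, -7, 28/3, 70/9, 1820/27, 6125/81]; [0, 0, 0, 0, 17, 35/3, 35/3, 3185/27]; [0, 0, 0, 0, 0, -31, 14, 49/3]; [0, 0, 0, 0, 0, 0, 65, 49/3]; [0, 0, 0, 0, 0, 0, 0, -127]] (rows listed top to bottom)

image of 1: 2
image of x: -x + 7/3
image of x^2: 5x^2 + (14/3)x + 7/9
image of x^3: -7x^3 + 7x^2 + (7/3)x + 91/27
image of x^4: 17x^4 + (28/3)x^3 + (14/3)x^2 + (364/27)x + 175/81
image of x^5: -31x^5 + (35/3)x^4 + (70/9)x^3 + (910/27)x^2 + (875/81)x + 1267/243
image of x^6: 65x^6 + 14x^5 + (35/3)x^4 + (1820/27)x^3 + (875/27)x^2 + (2534/81)x + 3367/729
image of x^7: -127x^7 + (49/3)x^6 + (49/3)x^5 + (3185/27)x^4 + (6125/81)x^3 + (8869/81)x^2 + (23569/729)x + 18571/2187
each image's coordinates form column j of the matrix


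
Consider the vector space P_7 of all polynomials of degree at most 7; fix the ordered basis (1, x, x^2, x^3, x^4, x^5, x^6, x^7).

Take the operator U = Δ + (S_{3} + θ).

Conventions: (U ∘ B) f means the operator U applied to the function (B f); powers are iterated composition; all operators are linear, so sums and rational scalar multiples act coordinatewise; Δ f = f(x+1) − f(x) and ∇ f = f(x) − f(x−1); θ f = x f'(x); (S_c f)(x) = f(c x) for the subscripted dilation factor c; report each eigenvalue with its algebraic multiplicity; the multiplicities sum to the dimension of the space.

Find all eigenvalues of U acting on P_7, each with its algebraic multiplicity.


image of 1: 1
image of x: 4x + 1
image of x^2: 11x^2 + 2x + 1
image of x^3: 30x^3 + 3x^2 + 3x + 1
image of x^4: 85x^4 + 4x^3 + 6x^2 + 4x + 1
image of x^5: 248x^5 + 5x^4 + 10x^3 + 10x^2 + 5x + 1
image of x^6: 735x^6 + 6x^5 + 15x^4 + 20x^3 + 15x^2 + 6x + 1
image of x^7: 2194x^7 + 7x^6 + 21x^5 + 35x^4 + 35x^3 + 21x^2 + 7x + 1
the matrix is upper triangular; its diagonal is (1, 4, 11, 30, 85, 248, 735, 2194)
for a triangular matrix the eigenvalues are the diagonal entries, with algebraic multiplicity their repetition count

λ = 1 (multiplicity 1), λ = 4 (multiplicity 1), λ = 11 (multiplicity 1), λ = 30 (multiplicity 1), λ = 85 (multiplicity 1), λ = 248 (multiplicity 1), λ = 735 (multiplicity 1), λ = 2194 (multiplicity 1)


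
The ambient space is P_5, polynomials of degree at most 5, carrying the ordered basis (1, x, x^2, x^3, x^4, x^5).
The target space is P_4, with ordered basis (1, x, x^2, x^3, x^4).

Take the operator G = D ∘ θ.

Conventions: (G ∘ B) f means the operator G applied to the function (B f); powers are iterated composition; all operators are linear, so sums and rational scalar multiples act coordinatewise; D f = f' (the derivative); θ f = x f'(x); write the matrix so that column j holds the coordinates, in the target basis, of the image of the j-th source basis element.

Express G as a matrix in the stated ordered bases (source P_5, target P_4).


image of 1: 0
image of x: 1
image of x^2: 4x
image of x^3: 9x^2
image of x^4: 16x^3
image of x^5: 25x^4
each image's coordinates form column j of the matrix

the matrix is [[0, 1, 0, 0, 0, 0]; [0, 0, 4, 0, 0, 0]; [0, 0, 0, 9, 0, 0]; [0, 0, 0, 0, 16, 0]; [0, 0, 0, 0, 0, 25]] (rows listed top to bottom)


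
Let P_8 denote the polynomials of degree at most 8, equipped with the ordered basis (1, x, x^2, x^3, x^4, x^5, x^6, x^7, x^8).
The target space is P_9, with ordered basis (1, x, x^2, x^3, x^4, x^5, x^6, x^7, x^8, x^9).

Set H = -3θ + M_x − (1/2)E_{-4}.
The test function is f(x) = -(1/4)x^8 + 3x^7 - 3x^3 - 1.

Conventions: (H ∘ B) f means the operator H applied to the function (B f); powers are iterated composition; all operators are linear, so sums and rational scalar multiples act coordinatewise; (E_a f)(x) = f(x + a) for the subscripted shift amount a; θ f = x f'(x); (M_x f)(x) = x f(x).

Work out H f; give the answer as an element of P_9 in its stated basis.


the result is g(x) = -(1/4)x^9 + (73/8)x^8 - (137/2)x^7 + 98x^6 - 952x^5 + 5597x^4 - (41159/2)x^3 + 46574x^2 - 59321x + 65345/2

θ f = -2x^8 + 21x^7 - 9x^3
(-3θ) f = 6x^8 - 63x^7 + 27x^3
M_x f = -(1/4)x^9 + 3x^8 - 3x^4 - x
E_{-4} f = -(1/4)x^8 + 11x^7 - 196x^6 + 1904x^5 - 11200x^4 + 41213x^3 - 93148x^2 + 118640x - 65345
(-(1/2)E_{-4}) f = (1/8)x^8 - (11/2)x^7 + 98x^6 - 952x^5 + 5600x^4 - (41213/2)x^3 + 46574x^2 - 59320x + 65345/2
(-3θ + M_x − (1/2)E_{-4}) f = -(1/4)x^9 + (73/8)x^8 - (137/2)x^7 + 98x^6 - 952x^5 + 5597x^4 - (41159/2)x^3 + 46574x^2 - 59321x + 65345/2


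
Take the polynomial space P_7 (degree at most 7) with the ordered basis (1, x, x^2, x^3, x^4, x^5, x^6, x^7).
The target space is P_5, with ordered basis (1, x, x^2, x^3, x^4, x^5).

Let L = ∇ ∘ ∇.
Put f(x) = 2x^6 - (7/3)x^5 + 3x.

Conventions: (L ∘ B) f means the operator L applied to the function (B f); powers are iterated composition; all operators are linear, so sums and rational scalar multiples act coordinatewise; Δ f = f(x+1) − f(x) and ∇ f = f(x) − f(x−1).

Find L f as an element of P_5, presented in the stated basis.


∇ f = 12x^5 - (125/3)x^4 + (190/3)x^3 - (160/3)x^2 + (71/3)x - 4/3
∇ ∇ f = 60x^4 - (860/3)x^3 + 560x^2 - (1570/3)x + 194

g(x) = 60x^4 - (860/3)x^3 + 560x^2 - (1570/3)x + 194


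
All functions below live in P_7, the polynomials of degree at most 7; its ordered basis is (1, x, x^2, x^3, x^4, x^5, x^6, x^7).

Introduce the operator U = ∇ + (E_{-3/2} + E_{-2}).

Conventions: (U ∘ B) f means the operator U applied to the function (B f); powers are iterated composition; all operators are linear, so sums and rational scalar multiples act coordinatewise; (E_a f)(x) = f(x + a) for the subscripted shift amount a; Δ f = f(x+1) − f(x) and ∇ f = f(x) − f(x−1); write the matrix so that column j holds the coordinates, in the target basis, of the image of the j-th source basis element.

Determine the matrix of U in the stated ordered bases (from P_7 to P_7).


image of 1: 2
image of x: 2x - 5/2
image of x^2: 2x^2 - 5x + 21/4
image of x^3: 2x^3 - (15/2)x^2 + (63/4)x - 83/8
image of x^4: 2x^4 - 10x^3 + (63/2)x^2 - (83/2)x + 321/16
image of x^5: 2x^5 - (25/2)x^4 + (105/2)x^3 - (415/4)x^2 + (1605/16)x - 1235/32
image of x^6: 2x^6 - 15x^5 + (315/4)x^4 - (415/2)x^3 + (4815/16)x^2 - (3705/16)x + 4761/64
image of x^7: 2x^7 - (35/2)x^6 + (441/4)x^5 - (2905/8)x^4 + (11235/16)x^3 - (25935/32)x^2 + (33327/64)x - 18443/128
each image's coordinates form column j of the matrix

the matrix is [[2, -5/2, 21/4, -83/8, 321/16, -1235/32, 4761/64, -18443/128]; [0, 2, -5, 63/4, -83/2, 1605/16, -3705/16, 33327/64]; [0, 0, 2, -15/2, 63/2, -415/4, 4815/16, -25935/32]; [0, 0, 0, 2, -10, 105/2, -415/2, 11235/16]; [0, 0, 0, 0, 2, -25/2, 315/4, -2905/8]; [0, 0, 0, 0, 0, 2, -15, 441/4]; [0, 0, 0, 0, 0, 0, 2, -35/2]; [0, 0, 0, 0, 0, 0, 0, 2]] (rows listed top to bottom)


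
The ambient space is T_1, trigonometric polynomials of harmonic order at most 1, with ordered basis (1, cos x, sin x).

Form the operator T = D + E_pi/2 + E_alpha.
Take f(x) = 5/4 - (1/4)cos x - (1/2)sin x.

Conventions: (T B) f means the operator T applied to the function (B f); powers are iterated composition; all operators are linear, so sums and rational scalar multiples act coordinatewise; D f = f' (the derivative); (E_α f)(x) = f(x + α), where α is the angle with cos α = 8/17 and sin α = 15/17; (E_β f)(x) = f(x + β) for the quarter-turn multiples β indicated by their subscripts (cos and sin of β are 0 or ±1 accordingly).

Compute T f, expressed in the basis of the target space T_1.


the image equals g(x) = 5/2 - (53/34)cos x + (33/68)sin x

D f = -(1/2)cos x + (1/4)sin x
E_pi/2 f = 5/4 - (1/2)cos x + (1/4)sin x
E_alpha f = 5/4 - (19/34)cos x - (1/68)sin x
(D + E_pi/2 + E_alpha) f = 5/2 - (53/34)cos x + (33/68)sin x


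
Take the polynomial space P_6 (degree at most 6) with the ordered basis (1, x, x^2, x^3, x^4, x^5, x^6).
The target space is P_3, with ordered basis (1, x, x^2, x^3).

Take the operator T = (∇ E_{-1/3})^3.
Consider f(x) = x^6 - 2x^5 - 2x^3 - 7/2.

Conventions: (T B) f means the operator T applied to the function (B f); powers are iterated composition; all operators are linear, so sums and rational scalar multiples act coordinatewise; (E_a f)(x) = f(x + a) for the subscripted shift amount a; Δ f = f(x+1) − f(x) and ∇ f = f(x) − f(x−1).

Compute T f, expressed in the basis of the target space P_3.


the result is g(x) = 120x^3 - 1020x^2 + 2940x - 2892

E_{-1/3} f = x^6 - 4x^5 + 5x^4 - (134/27)x^3 + (79/27)x^2 - (22/27)x - 4981/1458
∇ E_{-1/3} f = 6x^5 - 35x^4 + 80x^3 - (899/9)x^2 + (1802/27)x - 505/27
E_{-1/3} (∇ E_{-1/3}) f = 6x^5 - 45x^4 + (400/3)x^3 - (1849/9)x^2 + (1490/9)x - 4493/81
∇ E_{-1/3} (∇ E_{-1/3}) f = 30x^4 - 240x^3 + 730x^2 - (9188/9)x + 1666/3
E_{-1/3} (∇ E_{-1/3}) (∇ E_{-1/3}) f = 30x^4 - 280x^3 + 990x^2 - 1592x + 986
∇ E_{-1/3} (∇ E_{-1/3}) (∇ E_{-1/3}) f = 120x^3 - 1020x^2 + 2940x - 2892


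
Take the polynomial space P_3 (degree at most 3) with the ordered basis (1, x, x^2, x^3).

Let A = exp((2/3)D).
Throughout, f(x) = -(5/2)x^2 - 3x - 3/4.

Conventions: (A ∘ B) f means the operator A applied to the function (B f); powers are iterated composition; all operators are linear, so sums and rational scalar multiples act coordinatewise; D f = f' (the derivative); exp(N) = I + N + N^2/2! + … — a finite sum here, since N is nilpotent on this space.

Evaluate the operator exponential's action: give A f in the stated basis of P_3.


g(x) = -(5/2)x^2 - (19/3)x - 139/36

order-1 term: -(10/3)x - 2
order-2 term: -10/9
the series for exp((2/3)D) f terminates at order 2
exp((2/3)D) f = -(5/2)x^2 - (19/3)x - 139/36


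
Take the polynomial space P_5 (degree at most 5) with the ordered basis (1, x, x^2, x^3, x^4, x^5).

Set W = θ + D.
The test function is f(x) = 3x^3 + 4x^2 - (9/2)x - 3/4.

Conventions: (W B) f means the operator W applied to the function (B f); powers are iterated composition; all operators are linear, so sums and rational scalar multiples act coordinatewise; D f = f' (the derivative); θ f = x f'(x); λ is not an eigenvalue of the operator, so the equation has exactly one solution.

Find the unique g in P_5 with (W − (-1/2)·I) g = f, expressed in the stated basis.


write g with unknown coordinates in the stated basis and equate coefficients in (W − (-1/2)·I) g = f
solving from the highest basis element down gives g = (6/7)x^3 + (4/7)x^2 - (79/21)x + 253/42
check: W g = (18/7)x^3 + (26/7)x^2 - (55/21)x - 79/21
so W g − (-1/2)·g = 3x^3 + 4x^2 - (9/2)x - 3/4 = f ✓

g(x) = (6/7)x^3 + (4/7)x^2 - (79/21)x + 253/42


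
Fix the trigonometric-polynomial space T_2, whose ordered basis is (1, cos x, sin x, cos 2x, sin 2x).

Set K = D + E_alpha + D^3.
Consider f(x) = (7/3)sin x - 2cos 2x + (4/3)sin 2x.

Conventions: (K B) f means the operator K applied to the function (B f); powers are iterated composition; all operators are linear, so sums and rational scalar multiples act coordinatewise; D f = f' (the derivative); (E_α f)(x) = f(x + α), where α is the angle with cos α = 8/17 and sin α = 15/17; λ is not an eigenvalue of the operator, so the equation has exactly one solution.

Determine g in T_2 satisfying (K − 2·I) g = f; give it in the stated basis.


the result is g(x) = -(35/53)cos x - (182/159)sin x + (3470/9613)cos 2x + (6008/28839)sin 2x

write g with unknown coordinates in the stated basis and equate coefficients in (K − 2·I) g = f
solving from the highest basis element down gives g = -(35/53)cos x - (182/159)sin x + (3470/9613)cos 2x + (6008/28839)sin 2x
check: K g = -(70/53)cos x + (7/159)sin x - (12286/9613)cos 2x + (50468/28839)sin 2x
so K g − 2·g = (7/3)sin x - 2cos 2x + (4/3)sin 2x = f ✓


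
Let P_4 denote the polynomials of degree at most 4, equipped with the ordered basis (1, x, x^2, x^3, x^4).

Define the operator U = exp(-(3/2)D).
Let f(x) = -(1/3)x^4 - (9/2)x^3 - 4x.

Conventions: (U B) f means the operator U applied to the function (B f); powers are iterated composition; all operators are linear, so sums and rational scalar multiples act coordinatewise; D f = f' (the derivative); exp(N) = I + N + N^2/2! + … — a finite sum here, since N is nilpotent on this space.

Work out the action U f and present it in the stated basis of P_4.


order-1 term: 2x^3 + (81/4)x^2 + 6
order-2 term: -(9/2)x^2 - (243/8)x
order-3 term: (9/2)x + 243/16
order-4 term: -27/16
the series for exp(-(3/2)D) f terminates at order 4
exp(-(3/2)D) f = -(1/3)x^4 - (5/2)x^3 + (63/4)x^2 - (239/8)x + 39/2

the image equals g(x) = -(1/3)x^4 - (5/2)x^3 + (63/4)x^2 - (239/8)x + 39/2


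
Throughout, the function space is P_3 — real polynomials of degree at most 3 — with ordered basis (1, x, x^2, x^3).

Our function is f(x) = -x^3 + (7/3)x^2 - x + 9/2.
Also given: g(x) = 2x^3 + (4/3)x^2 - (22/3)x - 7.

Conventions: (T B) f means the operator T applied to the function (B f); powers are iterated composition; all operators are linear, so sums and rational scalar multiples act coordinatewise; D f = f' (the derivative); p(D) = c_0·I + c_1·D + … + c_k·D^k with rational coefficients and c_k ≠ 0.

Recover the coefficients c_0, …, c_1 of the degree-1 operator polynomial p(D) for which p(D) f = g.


D^0 f = -x^3 + (7/3)x^2 - x + 9/2
D^1 f = -3x^2 + (14/3)x - 1
matching coefficients of g against c_0 f + c_1 Df + … from the top degree down determines the c_i
solution: c_0 = -2, c_1 = -2

p(D) = -2·I − 2·D, i.e. c_0 = -2, c_1 = -2


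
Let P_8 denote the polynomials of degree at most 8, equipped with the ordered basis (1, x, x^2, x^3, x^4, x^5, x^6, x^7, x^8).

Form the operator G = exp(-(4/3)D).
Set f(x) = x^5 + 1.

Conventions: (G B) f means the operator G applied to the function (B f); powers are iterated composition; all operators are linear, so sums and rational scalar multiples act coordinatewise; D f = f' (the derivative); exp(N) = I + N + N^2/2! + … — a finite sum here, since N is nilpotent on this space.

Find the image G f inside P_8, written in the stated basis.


the result is g(x) = x^5 - (20/3)x^4 + (160/9)x^3 - (640/27)x^2 + (1280/81)x - 781/243

order-1 term: -(20/3)x^4
order-2 term: (160/9)x^3
order-3 term: -(640/27)x^2
order-4 term: (1280/81)x
order-5 term: -1024/243
the series for exp(-(4/3)D) f terminates at order 5
exp(-(4/3)D) f = x^5 - (20/3)x^4 + (160/9)x^3 - (640/27)x^2 + (1280/81)x - 781/243


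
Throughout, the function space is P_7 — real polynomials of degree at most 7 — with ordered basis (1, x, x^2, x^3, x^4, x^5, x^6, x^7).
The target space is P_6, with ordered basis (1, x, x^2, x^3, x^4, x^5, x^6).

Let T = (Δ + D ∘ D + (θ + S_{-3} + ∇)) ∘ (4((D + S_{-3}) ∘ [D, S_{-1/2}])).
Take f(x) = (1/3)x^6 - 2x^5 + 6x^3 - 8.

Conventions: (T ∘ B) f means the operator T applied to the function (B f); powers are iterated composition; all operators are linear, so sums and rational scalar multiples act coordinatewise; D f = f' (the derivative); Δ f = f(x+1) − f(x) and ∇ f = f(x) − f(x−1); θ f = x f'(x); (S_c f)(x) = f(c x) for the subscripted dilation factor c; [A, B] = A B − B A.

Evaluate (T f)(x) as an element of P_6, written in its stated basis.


S_{-1/2} f = (1/192)x^6 + (1/16)x^5 - (3/4)x^3 - 8
D S_{-1/2} f = (1/32)x^5 + (5/16)x^4 - (9/4)x^2
D f = 2x^5 - 10x^4 + 18x^2
S_{-1/2} D f = -(1/16)x^5 - (5/8)x^4 + (9/2)x^2
[D, S_{-1/2}] f = (3/32)x^5 + (15/16)x^4 - (27/4)x^2
D [D, S_{-1/2}] f = (15/32)x^4 + (15/4)x^3 - (27/2)x
S_{-3} [D, S_{-1/2}] f = -(729/32)x^5 + (1215/16)x^4 - (243/4)x^2
(D + S_{-3}) [D, S_{-1/2}] f = -(729/32)x^5 + (2445/32)x^4 + (15/4)x^3 - (243/4)x^2 - (27/2)x
(4((D + S_{-3}) ∘ [D, S_{-1/2}])) f = -(729/8)x^5 + (2445/8)x^4 + 15x^3 - 243x^2 - 54x
Δ (4((D + S_{-3}) ∘ [D, S_{-1/2}])) f = -(3645/8)x^4 + (1245/4)x^3 + (1935/2)x^2 + (2607/8)x - 135/2
D (4((D + S_{-3}) ∘ [D, S_{-1/2}])) f = -(3645/8)x^4 + (2445/2)x^3 + 45x^2 - 486x - 54
D D (4((D + S_{-3}) ∘ [D, S_{-1/2}])) f = -(3645/2)x^3 + (7335/2)x^2 + 90x - 486
θ (4((D + S_{-3}) ∘ [D, S_{-1/2}])) f = -(3645/8)x^5 + (2445/2)x^4 + 45x^3 - 486x^2 - 54x
S_{-3} (4((D + S_{-3}) ∘ [D, S_{-1/2}])) f = (177147/8)x^5 + (198045/8)x^4 - 405x^3 - 2187x^2 + 162x
∇ (4((D + S_{-3}) ∘ [D, S_{-1/2}])) f = -(3645/8)x^4 + (8535/4)x^3 - 2700x^2 + (9177/8)x - 771/4
(θ + S_{-3} + ∇) (4((D + S_{-3}) ∘ [D, S_{-1/2}])) f = (86751/4)x^5 + (51045/2)x^4 + (7095/4)x^3 - 5373x^2 + (10041/8)x - 771/4
(Δ + D ∘ D + (θ + S_{-3} + ∇)) (4((D + S_{-3}) ∘ [D, S_{-1/2}])) f = (86751/4)x^5 + (200535/8)x^4 + (525/2)x^3 - 738x^2 + 1671x - 2985/4

g(x) = (86751/4)x^5 + (200535/8)x^4 + (525/2)x^3 - 738x^2 + 1671x - 2985/4


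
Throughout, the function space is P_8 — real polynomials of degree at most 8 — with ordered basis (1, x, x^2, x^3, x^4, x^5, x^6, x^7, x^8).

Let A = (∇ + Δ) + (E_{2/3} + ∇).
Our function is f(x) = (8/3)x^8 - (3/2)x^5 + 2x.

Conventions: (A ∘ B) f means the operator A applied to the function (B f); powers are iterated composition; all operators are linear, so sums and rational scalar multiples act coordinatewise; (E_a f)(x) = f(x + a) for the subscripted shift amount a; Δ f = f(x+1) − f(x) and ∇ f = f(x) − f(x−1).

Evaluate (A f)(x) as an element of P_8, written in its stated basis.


g(x) = (8/3)x^8 + (704/9)x^7 - (1120/27)x^6 + (79501/162)x^5 - (86165/486)x^4 + (347003/729)x^3 - (257095/2187)x^2 + (961411/13122)x + 2881/39366

∇ f = (64/3)x^7 - (224/3)x^6 + (448/3)x^5 - (1165/6)x^4 + (493/3)x^3 - (269/3)x^2 + (173/6)x - 13/6
Δ f = (64/3)x^7 + (224/3)x^6 + (448/3)x^5 + (1075/6)x^4 + (403/3)x^3 + (179/3)x^2 + (83/6)x + 19/6
(∇ + Δ) f = (128/3)x^7 + (896/3)x^5 - 15x^4 + (896/3)x^3 - 30x^2 + (128/3)x + 1
E_{2/3} f = (8/3)x^8 + (128/9)x^7 + (896/27)x^6 + (6925/162)x^5 + (7745/243)x^4 + (9476/729)x^3 + (4616/2187)x^2 + (11594/6561)x + 24404/19683
∇ f = (64/3)x^7 - (224/3)x^6 + (448/3)x^5 - (1165/6)x^4 + (493/3)x^3 - (269/3)x^2 + (173/6)x - 13/6
(E_{2/3} + ∇) f = (8/3)x^8 + (320/9)x^7 - (1120/27)x^6 + (31117/162)x^5 - (78875/486)x^4 + (129275/729)x^3 - (191485/2187)x^2 + (401539/13122)x - 36485/39366
((∇ + Δ) + (E_{2/3} + ∇)) f = (8/3)x^8 + (704/9)x^7 - (1120/27)x^6 + (79501/162)x^5 - (86165/486)x^4 + (347003/729)x^3 - (257095/2187)x^2 + (961411/13122)x + 2881/39366


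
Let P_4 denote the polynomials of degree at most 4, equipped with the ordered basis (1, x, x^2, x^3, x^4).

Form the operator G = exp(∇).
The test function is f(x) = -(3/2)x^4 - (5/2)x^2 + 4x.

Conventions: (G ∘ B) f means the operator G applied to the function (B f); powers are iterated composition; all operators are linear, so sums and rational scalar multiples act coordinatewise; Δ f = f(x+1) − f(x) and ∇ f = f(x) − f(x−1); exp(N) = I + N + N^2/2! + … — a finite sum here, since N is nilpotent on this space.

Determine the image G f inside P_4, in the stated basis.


order-1 term: -6x^3 + 9x^2 - 11x + 8
order-2 term: -9x^2 + 18x - 13
order-3 term: -6x + 9
order-4 term: -3/2
the series for exp(∇) f terminates at order 4
exp(∇) f = -(3/2)x^4 - 6x^3 - (5/2)x^2 + 5x + 5/2

the image equals g(x) = -(3/2)x^4 - 6x^3 - (5/2)x^2 + 5x + 5/2


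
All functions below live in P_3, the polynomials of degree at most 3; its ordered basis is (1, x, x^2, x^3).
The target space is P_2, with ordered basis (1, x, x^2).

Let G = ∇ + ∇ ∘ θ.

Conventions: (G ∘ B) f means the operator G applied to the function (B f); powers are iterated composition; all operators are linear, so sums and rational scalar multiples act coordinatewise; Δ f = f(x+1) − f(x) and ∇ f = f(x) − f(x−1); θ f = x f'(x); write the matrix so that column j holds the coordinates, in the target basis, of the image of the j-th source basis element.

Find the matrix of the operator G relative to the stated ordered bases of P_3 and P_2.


the matrix is [[0, 2, -3, 4]; [0, 0, 6, -12]; [0, 0, 0, 12]] (rows listed top to bottom)

image of 1: 0
image of x: 2
image of x^2: 6x - 3
image of x^3: 12x^2 - 12x + 4
each image's coordinates form column j of the matrix


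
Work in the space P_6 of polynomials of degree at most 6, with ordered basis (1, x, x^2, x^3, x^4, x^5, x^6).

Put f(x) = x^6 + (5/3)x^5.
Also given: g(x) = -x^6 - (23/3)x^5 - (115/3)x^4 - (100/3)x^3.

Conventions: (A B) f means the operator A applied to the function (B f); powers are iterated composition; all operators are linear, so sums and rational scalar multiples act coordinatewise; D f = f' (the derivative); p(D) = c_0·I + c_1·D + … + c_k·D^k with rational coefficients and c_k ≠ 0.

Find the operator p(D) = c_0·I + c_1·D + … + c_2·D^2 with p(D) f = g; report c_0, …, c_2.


D^0 f = x^6 + (5/3)x^5
D^1 f = 6x^5 + (25/3)x^4
D^2 f = 30x^4 + (100/3)x^3
matching coefficients of g against c_0 f + c_1 Df + … from the top degree down determines the c_i
solution: c_0 = -1, c_1 = -1, c_2 = -1

p(D) = -I − D − D^2, i.e. c_0 = -1, c_1 = -1, c_2 = -1


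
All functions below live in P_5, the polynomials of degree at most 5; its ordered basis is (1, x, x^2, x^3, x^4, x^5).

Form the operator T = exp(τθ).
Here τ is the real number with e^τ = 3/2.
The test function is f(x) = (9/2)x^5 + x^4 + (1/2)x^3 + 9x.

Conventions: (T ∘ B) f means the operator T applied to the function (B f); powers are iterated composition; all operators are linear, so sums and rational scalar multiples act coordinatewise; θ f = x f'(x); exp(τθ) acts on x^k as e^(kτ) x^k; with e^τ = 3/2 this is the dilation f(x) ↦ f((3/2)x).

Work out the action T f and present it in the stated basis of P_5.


exp(τθ) x^k = e^(kτ) x^k; with e^τ = 3/2 this sends x^k to (3/2)^k x^k
x ↦ 3/2 x
x^3 ↦ 27/8 x^3
x^4 ↦ 81/16 x^4
x^5 ↦ 243/32 x^5
applying this coordinatewise to f: exp(τθ) f = (2187/64)x^5 + (81/16)x^4 + (27/16)x^3 + (27/2)x

the result is g(x) = (2187/64)x^5 + (81/16)x^4 + (27/16)x^3 + (27/2)x


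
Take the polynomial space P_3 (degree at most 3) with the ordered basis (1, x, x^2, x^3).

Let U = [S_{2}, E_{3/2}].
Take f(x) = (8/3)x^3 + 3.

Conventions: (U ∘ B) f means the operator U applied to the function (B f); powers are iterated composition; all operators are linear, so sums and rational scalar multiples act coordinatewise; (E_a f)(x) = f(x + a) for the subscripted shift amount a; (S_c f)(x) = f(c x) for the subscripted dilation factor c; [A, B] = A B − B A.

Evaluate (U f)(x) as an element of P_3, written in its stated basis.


the image equals g(x) = -48x^2 - 108x - 63

E_{3/2} f = (8/3)x^3 + 12x^2 + 18x + 12
S_{2} E_{3/2} f = (64/3)x^3 + 48x^2 + 36x + 12
S_{2} f = (64/3)x^3 + 3
E_{3/2} S_{2} f = (64/3)x^3 + 96x^2 + 144x + 75
[S_{2}, E_{3/2}] f = -48x^2 - 108x - 63


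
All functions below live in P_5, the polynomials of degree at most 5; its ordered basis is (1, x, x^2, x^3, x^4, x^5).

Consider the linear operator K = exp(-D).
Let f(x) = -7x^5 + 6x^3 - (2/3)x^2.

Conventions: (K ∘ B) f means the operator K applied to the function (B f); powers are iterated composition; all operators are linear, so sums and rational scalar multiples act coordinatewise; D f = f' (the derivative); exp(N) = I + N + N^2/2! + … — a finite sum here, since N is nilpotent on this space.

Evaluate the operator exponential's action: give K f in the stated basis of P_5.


the image equals g(x) = -7x^5 + 35x^4 - 64x^3 + (154/3)x^2 - (47/3)x + 1/3

order-1 term: 35x^4 - 18x^2 + (4/3)x
order-2 term: -70x^3 + 18x - 2/3
order-3 term: 70x^2 - 6
order-4 term: -35x
order-5 term: 7
the series for exp(-D) f terminates at order 5
exp(-D) f = -7x^5 + 35x^4 - 64x^3 + (154/3)x^2 - (47/3)x + 1/3


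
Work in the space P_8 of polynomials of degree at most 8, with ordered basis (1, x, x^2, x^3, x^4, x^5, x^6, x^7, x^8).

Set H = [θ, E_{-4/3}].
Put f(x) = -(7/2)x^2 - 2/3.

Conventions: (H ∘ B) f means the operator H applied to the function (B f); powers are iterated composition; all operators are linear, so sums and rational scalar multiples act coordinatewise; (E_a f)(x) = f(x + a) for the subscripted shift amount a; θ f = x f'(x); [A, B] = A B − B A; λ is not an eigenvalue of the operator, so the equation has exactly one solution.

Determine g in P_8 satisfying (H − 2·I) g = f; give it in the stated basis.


write g with unknown coordinates in the stated basis and equate coefficients in (H − 2·I) g = f
solving from the highest basis element down gives g = (7/4)x^2 + (7/3)x - 11/9
check: H g = (14/3)x - 28/9
so H g − 2·g = -(7/2)x^2 - 2/3 = f ✓

the image equals g(x) = (7/4)x^2 + (7/3)x - 11/9


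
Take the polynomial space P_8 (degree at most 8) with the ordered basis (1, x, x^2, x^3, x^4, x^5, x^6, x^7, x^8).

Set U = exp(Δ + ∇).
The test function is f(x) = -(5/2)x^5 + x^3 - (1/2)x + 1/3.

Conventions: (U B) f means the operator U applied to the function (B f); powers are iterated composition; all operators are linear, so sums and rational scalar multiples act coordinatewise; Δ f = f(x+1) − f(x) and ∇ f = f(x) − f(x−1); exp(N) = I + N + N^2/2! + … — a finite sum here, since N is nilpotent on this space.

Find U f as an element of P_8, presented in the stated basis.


order-1 term: -25x^4 - 44x^2 - 4
order-2 term: -100x^3 - 188x
order-3 term: -200x^2 - 192
order-4 term: -200x
order-5 term: -80
the series for exp(Δ + ∇) f terminates at order 5
exp(Δ + ∇) f = -(5/2)x^5 - 25x^4 - 99x^3 - 244x^2 - (777/2)x - 827/3

the result is g(x) = -(5/2)x^5 - 25x^4 - 99x^3 - 244x^2 - (777/2)x - 827/3


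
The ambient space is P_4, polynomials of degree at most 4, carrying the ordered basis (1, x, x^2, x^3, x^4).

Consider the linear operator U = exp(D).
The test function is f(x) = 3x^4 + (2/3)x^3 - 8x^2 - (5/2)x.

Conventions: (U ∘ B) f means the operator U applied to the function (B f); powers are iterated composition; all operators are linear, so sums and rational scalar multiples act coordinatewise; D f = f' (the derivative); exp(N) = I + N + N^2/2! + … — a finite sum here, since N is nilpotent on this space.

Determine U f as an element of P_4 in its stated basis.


order-1 term: 12x^3 + 2x^2 - 16x - 5/2
order-2 term: 18x^2 + 2x - 8
order-3 term: 12x + 2/3
order-4 term: 3
the series for exp(D) f terminates at order 4
exp(D) f = 3x^4 + (38/3)x^3 + 12x^2 - (9/2)x - 41/6

the result is g(x) = 3x^4 + (38/3)x^3 + 12x^2 - (9/2)x - 41/6


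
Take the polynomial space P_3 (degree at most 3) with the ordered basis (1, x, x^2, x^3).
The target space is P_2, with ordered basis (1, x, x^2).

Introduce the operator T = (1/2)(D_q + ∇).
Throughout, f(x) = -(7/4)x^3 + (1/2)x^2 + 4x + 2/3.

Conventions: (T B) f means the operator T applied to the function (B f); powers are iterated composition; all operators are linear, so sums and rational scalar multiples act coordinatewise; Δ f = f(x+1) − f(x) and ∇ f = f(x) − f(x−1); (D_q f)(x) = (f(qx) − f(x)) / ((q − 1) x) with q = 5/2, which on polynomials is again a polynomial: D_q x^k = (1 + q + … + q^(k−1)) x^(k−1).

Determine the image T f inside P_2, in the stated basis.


D_q f = -(273/16)x^2 + (7/4)x + 4
∇ f = -(21/4)x^2 + (25/4)x + 7/4
(D_q + ∇) f = -(357/16)x^2 + 8x + 23/4
((1/2)(D_q + ∇)) f = -(357/32)x^2 + 4x + 23/8

the image equals g(x) = -(357/32)x^2 + 4x + 23/8


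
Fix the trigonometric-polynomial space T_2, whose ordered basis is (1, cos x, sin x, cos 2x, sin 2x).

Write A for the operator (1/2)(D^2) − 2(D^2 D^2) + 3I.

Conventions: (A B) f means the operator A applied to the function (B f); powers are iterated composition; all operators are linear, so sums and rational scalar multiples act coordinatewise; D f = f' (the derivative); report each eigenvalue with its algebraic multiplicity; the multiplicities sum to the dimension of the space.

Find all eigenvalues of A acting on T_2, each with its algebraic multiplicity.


image of 1: 3
image of cos x: (1/2)cos x
image of sin x: (1/2)sin x
image of cos 2x: -31cos 2x
image of sin 2x: -31sin 2x
the matrix is diagonal; its diagonal is (3, 1/2, 1/2, -31, -31)
for a triangular matrix the eigenvalues are the diagonal entries, with algebraic multiplicity their repetition count

λ = -31 (multiplicity 2), λ = 1/2 (multiplicity 2), λ = 3 (multiplicity 1)


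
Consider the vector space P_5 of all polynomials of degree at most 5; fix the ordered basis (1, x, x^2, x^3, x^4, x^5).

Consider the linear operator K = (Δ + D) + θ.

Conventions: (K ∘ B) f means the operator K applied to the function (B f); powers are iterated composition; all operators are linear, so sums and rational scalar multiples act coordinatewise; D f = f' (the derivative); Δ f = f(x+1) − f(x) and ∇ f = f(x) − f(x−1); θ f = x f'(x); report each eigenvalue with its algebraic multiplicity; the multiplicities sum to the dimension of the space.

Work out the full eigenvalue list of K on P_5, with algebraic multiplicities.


image of 1: 0
image of x: x + 2
image of x^2: 2x^2 + 4x + 1
image of x^3: 3x^3 + 6x^2 + 3x + 1
image of x^4: 4x^4 + 8x^3 + 6x^2 + 4x + 1
image of x^5: 5x^5 + 10x^4 + 10x^3 + 10x^2 + 5x + 1
the matrix is upper triangular; its diagonal is (0, 1, 2, 3, 4, 5)
for a triangular matrix the eigenvalues are the diagonal entries, with algebraic multiplicity their repetition count

λ = 0 (multiplicity 1), λ = 1 (multiplicity 1), λ = 2 (multiplicity 1), λ = 3 (multiplicity 1), λ = 4 (multiplicity 1), λ = 5 (multiplicity 1)


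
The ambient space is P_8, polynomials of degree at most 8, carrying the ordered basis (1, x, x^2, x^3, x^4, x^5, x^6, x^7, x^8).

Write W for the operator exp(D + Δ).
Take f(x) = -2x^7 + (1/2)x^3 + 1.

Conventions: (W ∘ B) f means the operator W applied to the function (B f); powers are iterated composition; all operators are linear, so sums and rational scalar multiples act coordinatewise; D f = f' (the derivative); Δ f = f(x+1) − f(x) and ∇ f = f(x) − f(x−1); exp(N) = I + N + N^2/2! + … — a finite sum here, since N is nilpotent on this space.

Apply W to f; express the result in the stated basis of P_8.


the image equals g(x) = -2x^7 - 28x^6 - 210x^5 - 1050x^4 - (7279/2)x^3 - 8523x^2 - (24541/2)x - 16543/2

order-1 term: -28x^6 - 42x^5 - 70x^4 - 70x^3 - 39x^2 - (25/2)x - 3/2
order-2 term: -168x^5 - 420x^4 - 770x^3 - 840x^2 - 512x - 137
order-3 term: -560x^4 - 1680x^3 - 2940x^2 - 2730x - 1074
order-4 term: -1120x^3 - 3360x^2 - 4760x - 2660
order-5 term: -1344x^2 - 3360x - 2800
order-6 term: -896x - 1344
order-7 term: -256
the series for exp(D + Δ) f terminates at order 7
exp(D + Δ) f = -2x^7 - 28x^6 - 210x^5 - 1050x^4 - (7279/2)x^3 - 8523x^2 - (24541/2)x - 16543/2


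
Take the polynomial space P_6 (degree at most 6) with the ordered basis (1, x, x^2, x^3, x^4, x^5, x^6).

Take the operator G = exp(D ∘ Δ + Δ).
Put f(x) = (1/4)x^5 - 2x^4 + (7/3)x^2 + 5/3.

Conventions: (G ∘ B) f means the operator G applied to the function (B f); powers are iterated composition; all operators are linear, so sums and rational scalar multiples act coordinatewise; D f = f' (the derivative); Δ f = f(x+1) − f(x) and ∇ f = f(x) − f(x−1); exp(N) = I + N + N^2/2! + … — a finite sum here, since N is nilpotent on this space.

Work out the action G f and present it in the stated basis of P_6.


g(x) = (1/4)x^5 - (3/4)x^4 + 2x^3 - (32/3)x^2 - (283/12)x - 135/4

order-1 term: (5/4)x^4 - (1/2)x^3 - 26x^2 - (253/12)x - 3/2
order-2 term: (5/2)x^3 + (21/2)x^2 - (73/4)x - 569/12
order-3 term: (5/2)x^2 + (29/2)x + 31/4
order-4 term: (5/4)x + 11/2
order-5 term: 1/4
the series for exp(D ∘ Δ + Δ) f terminates at order 5
exp(D ∘ Δ + Δ) f = (1/4)x^5 - (3/4)x^4 + 2x^3 - (32/3)x^2 - (283/12)x - 135/4


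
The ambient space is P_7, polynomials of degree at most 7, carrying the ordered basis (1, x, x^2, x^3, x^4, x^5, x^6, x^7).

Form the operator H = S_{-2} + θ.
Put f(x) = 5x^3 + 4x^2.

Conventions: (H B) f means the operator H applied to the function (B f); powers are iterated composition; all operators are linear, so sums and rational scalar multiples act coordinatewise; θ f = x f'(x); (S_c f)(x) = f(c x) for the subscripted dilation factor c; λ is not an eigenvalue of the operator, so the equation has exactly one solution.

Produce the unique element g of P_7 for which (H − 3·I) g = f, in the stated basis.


write g with unknown coordinates in the stated basis and equate coefficients in (H − 3·I) g = f
solving from the highest basis element down gives g = -(5/8)x^3 + (4/3)x^2
check: H g = (25/8)x^3 + 8x^2
so H g − 3·g = 5x^3 + 4x^2 = f ✓

g(x) = -(5/8)x^3 + (4/3)x^2


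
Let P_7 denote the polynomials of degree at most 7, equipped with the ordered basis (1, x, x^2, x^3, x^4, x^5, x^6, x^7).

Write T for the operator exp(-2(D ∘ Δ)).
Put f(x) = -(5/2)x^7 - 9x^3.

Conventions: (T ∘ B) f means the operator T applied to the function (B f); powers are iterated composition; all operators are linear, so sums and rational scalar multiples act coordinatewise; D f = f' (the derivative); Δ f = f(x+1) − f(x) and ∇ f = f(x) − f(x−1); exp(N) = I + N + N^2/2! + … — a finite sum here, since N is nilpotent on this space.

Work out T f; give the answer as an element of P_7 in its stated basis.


order-1 term: 210x^5 + 525x^4 + 700x^3 + 525x^2 + 318x + 89
order-2 term: -4200x^3 - 12600x^2 - 14700x - 6300
order-3 term: 16800x + 25200
the series for exp(-2(D ∘ Δ)) f terminates at order 3
exp(-2(D ∘ Δ)) f = -(5/2)x^7 + 210x^5 + 525x^4 - 3509x^3 - 12075x^2 + 2418x + 18989

g(x) = -(5/2)x^7 + 210x^5 + 525x^4 - 3509x^3 - 12075x^2 + 2418x + 18989


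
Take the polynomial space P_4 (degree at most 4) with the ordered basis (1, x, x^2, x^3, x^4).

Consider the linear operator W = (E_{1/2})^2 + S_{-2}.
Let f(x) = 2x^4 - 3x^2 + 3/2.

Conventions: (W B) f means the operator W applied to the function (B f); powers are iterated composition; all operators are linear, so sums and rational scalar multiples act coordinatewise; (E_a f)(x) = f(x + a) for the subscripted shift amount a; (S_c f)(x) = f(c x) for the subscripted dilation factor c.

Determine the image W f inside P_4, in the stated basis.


E_{1/2} f = 2x^4 + 4x^3 - 2x + 7/8
E_{1/2} E_{1/2} f = 2x^4 + 8x^3 + 9x^2 + 2x + 1/2
S_{-2} f = 32x^4 - 12x^2 + 3/2
((E_{1/2})^2 + S_{-2}) f = 34x^4 + 8x^3 - 3x^2 + 2x + 2

g(x) = 34x^4 + 8x^3 - 3x^2 + 2x + 2


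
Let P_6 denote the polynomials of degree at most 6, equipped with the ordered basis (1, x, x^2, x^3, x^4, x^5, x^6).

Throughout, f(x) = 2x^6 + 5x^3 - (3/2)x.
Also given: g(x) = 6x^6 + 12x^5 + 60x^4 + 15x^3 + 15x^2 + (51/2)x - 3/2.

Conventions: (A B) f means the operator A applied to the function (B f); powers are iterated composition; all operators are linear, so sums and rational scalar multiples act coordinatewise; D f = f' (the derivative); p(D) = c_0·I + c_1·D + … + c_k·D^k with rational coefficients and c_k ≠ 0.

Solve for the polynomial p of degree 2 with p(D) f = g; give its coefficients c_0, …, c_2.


D^0 f = 2x^6 + 5x^3 - (3/2)x
D^1 f = 12x^5 + 15x^2 - 3/2
D^2 f = 60x^4 + 30x
matching coefficients of g against c_0 f + c_1 Df + … from the top degree down determines the c_i
solution: c_0 = 3, c_1 = 1, c_2 = 1

c_0 = 3, c_1 = 1, c_2 = 1


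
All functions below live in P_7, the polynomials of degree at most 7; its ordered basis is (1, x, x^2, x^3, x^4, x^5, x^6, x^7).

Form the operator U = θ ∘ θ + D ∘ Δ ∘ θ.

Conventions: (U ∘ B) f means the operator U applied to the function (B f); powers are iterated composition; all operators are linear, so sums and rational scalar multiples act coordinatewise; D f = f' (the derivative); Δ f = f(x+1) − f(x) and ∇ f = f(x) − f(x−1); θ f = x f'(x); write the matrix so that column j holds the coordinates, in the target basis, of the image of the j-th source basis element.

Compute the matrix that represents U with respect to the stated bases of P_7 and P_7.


image of 1: 0
image of x: x
image of x^2: 4x^2 + 4
image of x^3: 9x^3 + 18x + 9
image of x^4: 16x^4 + 48x^2 + 48x + 16
image of x^5: 25x^5 + 100x^3 + 150x^2 + 100x + 25
image of x^6: 36x^6 + 180x^4 + 360x^3 + 360x^2 + 180x + 36
image of x^7: 49x^7 + 294x^5 + 735x^4 + 980x^3 + 735x^2 + 294x + 49
each image's coordinates form column j of the matrix

the matrix is [[0, 0, 4, 9, 16, 25, 36, 49]; [0, 1, 0, 18, 48, 100, 180, 294]; [0, 0, 4, 0, 48, 150, 360, 735]; [0, 0, 0, 9, 0, 100, 360, 980]; [0, 0, 0, 0, 16, 0, 180, 735]; [0, 0, 0, 0, 0, 25, 0, 294]; [0, 0, 0, 0, 0, 0, 36, 0]; [0, 0, 0, 0, 0, 0, 0, 49]] (rows listed top to bottom)
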